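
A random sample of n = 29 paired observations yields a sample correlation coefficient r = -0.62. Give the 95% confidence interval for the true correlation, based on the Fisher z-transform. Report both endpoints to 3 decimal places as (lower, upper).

z_r = atanh(-0.62) = -0.725005;  SE = 1/√(n−3) = 1/√26 = 0.196116
z-limits: -0.725005 ± 1.960·0.196116 = -0.725005 ± 0.384387 = [-1.109392, -0.340618]
ρ-limits: (tanh -1.109392, tanh -0.340618) = (-0.804, -0.328)

(-0.804, -0.328)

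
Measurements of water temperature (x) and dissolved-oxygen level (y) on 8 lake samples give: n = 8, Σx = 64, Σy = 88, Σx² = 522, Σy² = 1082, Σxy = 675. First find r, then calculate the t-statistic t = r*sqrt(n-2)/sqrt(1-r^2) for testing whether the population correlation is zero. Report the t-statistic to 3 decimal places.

-4.108

Numerator: nΣxy − (Σx)(Σy) = 8·675 − (64)(88) = -232
Denominator: √[(nΣx²−(Σx)²)(nΣy²−(Σy)²)]
  nΣx²−(Σx)² = 8·522 − 4096 = 80;  nΣy²−(Σy)² = 8·1082 − 7744 = 912
  √(80·912) = √72960 = 270.1111
r = -232 / 270.1111 = -0.8589
t = r·√(n−2)/√(1−r²) = -0.8589·√6 / √(1−0.737709) = -2.103867 / 0.512144 = -4.108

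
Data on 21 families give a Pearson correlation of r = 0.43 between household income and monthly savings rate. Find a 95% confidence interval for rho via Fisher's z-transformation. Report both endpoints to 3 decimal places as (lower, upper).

(-0.002, 0.727)

Fisher z: z_r = atanh(r) = ½·ln((1+0.43)/(1−0.43)) = 0.459897
SE(z) = 1/√(n−3) = 1/√18 = 0.235702
95% ⇒ z* = 1.960; margin = 1.960·0.235702 = 0.461976
CI on z-scale: (-0.002079, 0.921873)
Back-transform: tanh(-0.002079) = -0.002079, tanh(0.921873) = 0.726782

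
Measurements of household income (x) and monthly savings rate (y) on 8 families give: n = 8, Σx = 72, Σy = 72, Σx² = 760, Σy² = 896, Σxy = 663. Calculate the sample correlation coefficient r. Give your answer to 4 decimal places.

0.0900

S_xy = nΣxy − ΣxΣy = 8·663 − 72·72 = 5304 − 5184 = 120
S_xx = nΣx² − (Σx)² = 8·760 − 72² = 6080 − 5184 = 896
S_yy = nΣy² − (Σy)² = 8·896 − 72² = 7168 − 5184 = 1984
r = S_xy / √(S_xx·S_yy) = 120 / √(896·1984) = 120 / √1777664 = 120 / 1333.2907 = 0.0900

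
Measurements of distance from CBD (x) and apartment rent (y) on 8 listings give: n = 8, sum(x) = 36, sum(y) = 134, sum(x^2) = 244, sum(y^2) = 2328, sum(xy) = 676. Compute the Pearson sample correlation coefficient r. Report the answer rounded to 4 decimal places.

0.8822

Numerator: nΣxy − (Σx)(Σy) = 8·676 − (36)(134) = 584
Denominator: √[(nΣx²−(Σx)²)(nΣy²−(Σy)²)]
  nΣx²−(Σx)² = 8·244 − 1296 = 656;  nΣy²−(Σy)² = 8·2328 − 17956 = 668
  √(656·668) = √438208 = 661.9728
r = 584 / 661.9728 = 0.8822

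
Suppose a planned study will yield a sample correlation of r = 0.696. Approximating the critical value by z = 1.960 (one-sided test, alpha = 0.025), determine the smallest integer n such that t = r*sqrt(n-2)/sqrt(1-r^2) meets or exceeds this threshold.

r√(n−2)/√(1−r²) ≥ 1.960  ⇔  n−2 ≥ (1.960)²·(1−r²)/r²
(1−r²)/r² = (1−0.484416)/0.484416 = 1.0643
n ≥ 2 + 3.8416·1.0643 = 2 + 4.0886 = 6.0886
⌈6.0886⌉ = 7

7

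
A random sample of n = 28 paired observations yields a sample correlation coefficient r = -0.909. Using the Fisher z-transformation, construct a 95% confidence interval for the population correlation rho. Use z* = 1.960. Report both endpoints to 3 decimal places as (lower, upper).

(-0.957, -0.811)

z_r = atanh(-0.909) = -1.521738;  SE = 1/√(n−3) = 1/√25 = 0.200000
z-limits: -1.521738 ± 1.960·0.200000 = -1.521738 ± 0.392000 = [-1.913738, -1.129738]
ρ-limits: (tanh -1.913738, tanh -1.129738) = (-0.957, -0.811)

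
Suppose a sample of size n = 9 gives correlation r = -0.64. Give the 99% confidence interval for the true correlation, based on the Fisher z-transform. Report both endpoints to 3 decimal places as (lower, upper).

(-0.948, 0.285)

z_r = atanh(-0.64) = -0.758174;  SE = 1/√(n−3) = 1/√6 = 0.408248
z-limits: -0.758174 ± 2.576·0.408248 = -0.758174 ± 1.051647 = [-1.809821, 0.293473]
ρ-limits: (tanh -1.809821, tanh 0.293473) = (-0.948, 0.285)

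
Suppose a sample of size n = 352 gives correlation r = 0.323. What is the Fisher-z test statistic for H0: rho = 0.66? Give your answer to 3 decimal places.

z_r = atanh(0.323) = 0.334993,  z_0 = atanh(0.66) = 0.792814
SE = 1/√(n−3) = 1/√349 = 0.053529
z = (z_r − z_0)/SE = (0.334993 − 0.792814) / 0.053529 = -0.457821 / 0.053529 = -8.553

-8.553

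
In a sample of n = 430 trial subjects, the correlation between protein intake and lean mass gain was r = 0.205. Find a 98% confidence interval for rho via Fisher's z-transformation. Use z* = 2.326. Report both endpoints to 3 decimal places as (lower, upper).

(0.095, 0.310)

Fisher z: z_r = atanh(r) = ½·ln((1+0.205)/(1−0.205)) = 0.207946
SE(z) = 1/√(n−3) = 1/√427 = 0.048393
98% ⇒ z* = 2.326; margin = 2.326·0.048393 = 0.112562
CI on z-scale: (0.095384, 0.320508)
Back-transform: tanh(0.095384) = 0.095096, tanh(0.320508) = 0.309966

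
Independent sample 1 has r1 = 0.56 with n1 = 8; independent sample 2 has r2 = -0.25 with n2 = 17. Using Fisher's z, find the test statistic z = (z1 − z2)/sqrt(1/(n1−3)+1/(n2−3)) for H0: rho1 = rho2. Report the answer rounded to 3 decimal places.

1.705

Fisher z-transforms: z1 = atanh(0.56) = 0.632833, z2 = atanh(-0.25) = -0.255413; difference d = 0.888246
Var(d) = 1/5 + 1/14 = 0.2000000 + 0.0714286 = 0.2714286
z = d/√Var(d) = 0.888246 / √0.2714286 = 0.888246 / 0.520988 = 1.705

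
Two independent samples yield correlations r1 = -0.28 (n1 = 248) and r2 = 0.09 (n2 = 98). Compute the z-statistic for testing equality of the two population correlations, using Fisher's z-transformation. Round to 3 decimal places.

z1 = atanh(-0.28) = -0.287682,  z2 = atanh(0.09) = 0.090244
SE = √(1/(n1−3) + 1/(n2−3)) = √(1/245 + 1/95) = √(0.0040816 + 0.0105263) = √0.0146079 = 0.120863
z = (z1 − z2)/SE = (-0.287682 − 0.090244) / 0.120863 = -0.377926 / 0.120863 = -3.127

-3.127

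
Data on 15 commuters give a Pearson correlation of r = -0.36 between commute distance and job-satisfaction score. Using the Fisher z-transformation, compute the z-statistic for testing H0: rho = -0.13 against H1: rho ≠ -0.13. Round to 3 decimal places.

z_r = atanh(-0.36) = -0.376886,  z_0 = atanh(-0.13) = -0.130740
SE = 1/√(n−3) = 1/√12 = 0.288675
z = (z_r − z_0)/SE = (-0.376886 − (-0.130740)) / 0.288675 = -0.246146 / 0.288675 = -0.853

-0.853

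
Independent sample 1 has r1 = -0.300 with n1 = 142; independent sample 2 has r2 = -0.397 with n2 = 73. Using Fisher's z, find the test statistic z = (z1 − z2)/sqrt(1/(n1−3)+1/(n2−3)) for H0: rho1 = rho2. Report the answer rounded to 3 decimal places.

0.754

z1 = atanh(-0.300) = -0.309520,  z2 = atanh(-0.397) = -0.420083
SE = √(1/(n1−3) + 1/(n2−3)) = √(1/139 + 1/70) = √(0.0071942 + 0.0142857) = √0.0214799 = 0.146560
z = (z1 − z2)/SE = (-0.309520 − (-0.420083)) / 0.146560 = 0.110563 / 0.146560 = 0.754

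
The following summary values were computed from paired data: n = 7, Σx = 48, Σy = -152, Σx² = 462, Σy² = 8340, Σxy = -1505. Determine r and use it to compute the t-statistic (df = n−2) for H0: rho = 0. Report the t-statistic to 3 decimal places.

S_xy = nΣxy − ΣxΣy = 7·(-1505) − 48·(-152) = -10535 − (-7296) = -3239
S_xx = nΣx² − (Σx)² = 7·462 − 48² = 3234 − 2304 = 930
S_yy = nΣy² − (Σy)² = 7·8340 − (-152)² = 58380 − 23104 = 35276
r = S_xy / √(S_xx·S_yy) = -3239 / √(930·35276) = -3239 / √32806680 = -3239 / 5727.7116 = -0.5655
t = r·√(n−2)/√(1−r²) = -0.5655·√5 / √(1−0.319790) = -1.264496 / 0.824748 = -1.533

-1.533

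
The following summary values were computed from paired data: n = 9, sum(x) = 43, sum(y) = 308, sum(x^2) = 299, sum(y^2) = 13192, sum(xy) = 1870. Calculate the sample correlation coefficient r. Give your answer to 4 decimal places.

0.8000

S_xy = nΣxy − ΣxΣy = 9·1870 − 43·308 = 16830 − 13244 = 3586
S_xx = nΣx² − (Σx)² = 9·299 − 43² = 2691 − 1849 = 842
S_yy = nΣy² − (Σy)² = 9·13192 − 308² = 118728 − 94864 = 23864
r = S_xy / √(S_xx·S_yy) = 3586 / √(842·23864) = 3586 / √20093488 = 3586 / 4482.5760 = 0.8000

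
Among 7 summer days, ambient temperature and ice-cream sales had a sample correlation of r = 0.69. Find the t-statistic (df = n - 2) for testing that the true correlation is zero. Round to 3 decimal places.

2.132

t = r·√(n−2) / √(1−r²) with r = 0.69, n = 7
  = 0.69·√5 / √(1 − 0.4761)
  = 0.69·2.236068 / 0.723809
  = 1.542887 / 0.723809 = 2.132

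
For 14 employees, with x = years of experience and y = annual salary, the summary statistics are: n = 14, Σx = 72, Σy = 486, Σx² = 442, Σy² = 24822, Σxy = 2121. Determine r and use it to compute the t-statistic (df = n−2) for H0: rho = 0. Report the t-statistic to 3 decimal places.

S_xy = nΣxy − ΣxΣy = 14·2121 − 72·486 = 29694 − 34992 = -5298
S_xx = nΣx² − (Σx)² = 14·442 − 72² = 6188 − 5184 = 1004
S_yy = nΣy² − (Σy)² = 14·24822 − 486² = 347508 − 236196 = 111312
r = S_xy / √(S_xx·S_yy) = -5298 / √(1004·111312) = -5298 / √111757248 = -5298 / 10571.5301 = -0.5012
t = r·√(n−2)/√(1−r²) = -0.5012·√12 / √(1−0.251201) = -1.736208 / 0.865332 = -2.006

-2.006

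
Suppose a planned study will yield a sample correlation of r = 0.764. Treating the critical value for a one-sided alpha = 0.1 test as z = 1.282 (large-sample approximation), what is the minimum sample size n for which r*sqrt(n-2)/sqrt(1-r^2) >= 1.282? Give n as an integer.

4

r√(n−2)/√(1−r²) ≥ 1.282  ⇔  n−2 ≥ (1.282)²·(1−r²)/r²
(1−r²)/r² = (1−0.583696)/0.583696 = 0.7132
n ≥ 2 + 1.643524·0.7132 = 2 + 1.1722 = 3.1722
⌈3.1722⌉ = 4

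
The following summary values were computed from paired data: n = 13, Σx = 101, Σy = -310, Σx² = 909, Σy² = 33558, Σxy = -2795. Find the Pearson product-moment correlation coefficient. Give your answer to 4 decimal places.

Numerator: nΣxy − (Σx)(Σy) = 13·(-2795) − (101)(-310) = -5025
Denominator: √[(nΣx²−(Σx)²)(nΣy²−(Σy)²)]
  nΣx²−(Σx)² = 13·909 − 10201 = 1616;  nΣy²−(Σy)² = 13·33558 − 96100 = 340154
  √(1616·340154) = √549688864 = 23445.4444
r = -5025 / 23445.4444 = -0.2143

-0.2143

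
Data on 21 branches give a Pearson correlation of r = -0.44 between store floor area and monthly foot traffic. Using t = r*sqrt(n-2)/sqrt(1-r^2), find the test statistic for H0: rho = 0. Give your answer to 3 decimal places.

1 − r² = 1 − 0.1936 = 0.8064;  √(1−r²) = 0.897998
√(n−2) = √19 = 4.358899
t = r·√(n−2)/√(1−r²) = -0.44 · 4.358899 / 0.897998 = -2.136

-2.136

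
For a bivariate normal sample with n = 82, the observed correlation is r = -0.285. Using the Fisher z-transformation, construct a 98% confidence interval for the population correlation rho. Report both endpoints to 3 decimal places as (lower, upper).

z_r = atanh(-0.285) = -0.293116;  SE = 1/√(n−3) = 1/√79 = 0.112509
z-limits: -0.293116 ± 2.326·0.112509 = -0.293116 ± 0.261696 = [-0.554812, -0.031420]
ρ-limits: (tanh -0.554812, tanh -0.031420) = (-0.504, -0.031)

(-0.504, -0.031)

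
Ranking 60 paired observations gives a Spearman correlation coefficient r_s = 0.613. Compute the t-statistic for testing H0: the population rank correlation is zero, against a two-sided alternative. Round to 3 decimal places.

1 − r_s² = 1 − 0.375769 = 0.624231;  √(1−r_s²) = 0.790083
√(n−2) = √58 = 7.615773
t = r_s·√(n−2)/√(1−r_s²) = 0.613 · 7.615773 / 0.790083 = 5.909

5.909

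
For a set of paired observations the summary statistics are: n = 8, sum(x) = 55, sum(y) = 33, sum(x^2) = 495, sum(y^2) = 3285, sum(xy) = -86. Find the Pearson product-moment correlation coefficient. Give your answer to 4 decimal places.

-0.5157

Numerator: nΣxy − (Σx)(Σy) = 8·(-86) − (55)(33) = -2503
Denominator: √[(nΣx²−(Σx)²)(nΣy²−(Σy)²)]
  nΣx²−(Σx)² = 8·495 − 3025 = 935;  nΣy²−(Σy)² = 8·3285 − 1089 = 25191
  √(935·25191) = √23553585 = 4853.2036
r = -2503 / 4853.2036 = -0.5157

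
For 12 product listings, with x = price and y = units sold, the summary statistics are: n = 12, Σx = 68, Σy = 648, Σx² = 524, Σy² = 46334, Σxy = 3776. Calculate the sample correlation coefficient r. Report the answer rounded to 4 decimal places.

0.0829

S_xy = nΣxy − ΣxΣy = 12·3776 − 68·648 = 45312 − 44064 = 1248
S_xx = nΣx² − (Σx)² = 12·524 − 68² = 6288 − 4624 = 1664
S_yy = nΣy² − (Σy)² = 12·46334 − 648² = 556008 − 419904 = 136104
r = S_xy / √(S_xx·S_yy) = 1248 / √(1664·136104) = 1248 / √226477056 = 1248 / 15049.1547 = 0.0829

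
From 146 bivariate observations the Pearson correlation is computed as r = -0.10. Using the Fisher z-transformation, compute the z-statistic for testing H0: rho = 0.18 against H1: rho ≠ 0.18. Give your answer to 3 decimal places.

-3.376

z_r = atanh(-0.10) = -0.100335,  z_0 = atanh(0.18) = 0.181983
SE = 1/√(n−3) = 1/√143 = 0.083624
z = (z_r − z_0)/SE = (-0.100335 − 0.181983) / 0.083624 = -0.282318 / 0.083624 = -3.376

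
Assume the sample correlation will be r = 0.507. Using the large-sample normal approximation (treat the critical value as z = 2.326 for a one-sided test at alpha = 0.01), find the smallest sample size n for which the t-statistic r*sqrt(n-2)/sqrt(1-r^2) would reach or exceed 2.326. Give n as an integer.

18

r√(n−2)/√(1−r²) ≥ 2.326  ⇔  n−2 ≥ (2.326)²·(1−r²)/r²
(1−r²)/r² = (1−0.257049)/0.257049 = 2.8903
n ≥ 2 + 5.410276·2.8903 = 2 + 15.6373 = 17.6373
⌈17.6373⌉ = 18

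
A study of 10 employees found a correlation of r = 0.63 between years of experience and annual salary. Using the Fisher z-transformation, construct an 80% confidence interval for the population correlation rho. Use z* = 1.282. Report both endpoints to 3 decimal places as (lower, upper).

Fisher z: z_r = atanh(r) = ½·ln((1+0.63)/(1−0.63)) = 0.741416
SE(z) = 1/√(n−3) = 1/√7 = 0.377964
80% ⇒ z* = 1.282; margin = 1.282·0.377964 = 0.484550
CI on z-scale: (0.256866, 1.225966)
Back-transform: tanh(0.256866) = 0.251362, tanh(1.225966) = 0.841405

(0.251, 0.841)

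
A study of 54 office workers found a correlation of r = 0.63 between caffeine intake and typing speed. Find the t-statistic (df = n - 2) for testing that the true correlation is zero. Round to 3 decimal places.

t = r·√(n−2) / √(1−r²) with r = 0.63, n = 54
  = 0.63·√52 / √(1 − 0.3969)
  = 0.63·7.211103 / 0.776595
  = 4.542995 / 0.776595 = 5.850

5.850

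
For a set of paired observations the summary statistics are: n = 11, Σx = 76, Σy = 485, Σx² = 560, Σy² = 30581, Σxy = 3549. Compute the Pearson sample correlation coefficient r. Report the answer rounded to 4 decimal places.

0.3496

S_xy = nΣxy − ΣxΣy = 11·3549 − 76·485 = 39039 − 36860 = 2179
S_xx = nΣx² − (Σx)² = 11·560 − 76² = 6160 − 5776 = 384
S_yy = nΣy² − (Σy)² = 11·30581 − 485² = 336391 − 235225 = 101166
r = S_xy / √(S_xx·S_yy) = 2179 / √(384·101166) = 2179 / √38847744 = 2179 / 6232.7958 = 0.3496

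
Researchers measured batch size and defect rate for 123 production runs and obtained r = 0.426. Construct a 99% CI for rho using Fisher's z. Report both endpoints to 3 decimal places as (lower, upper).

Fisher z: z_r = atanh(r) = ½·ln((1+0.426)/(1−0.426)) = 0.455000
SE(z) = 1/√(n−3) = 1/√120 = 0.091287
99% ⇒ z* = 2.576; margin = 2.576·0.091287 = 0.235155
CI on z-scale: (0.219845, 0.690155)
Back-transform: tanh(0.219845) = 0.216370, tanh(0.690155) = 0.598082

(0.216, 0.598)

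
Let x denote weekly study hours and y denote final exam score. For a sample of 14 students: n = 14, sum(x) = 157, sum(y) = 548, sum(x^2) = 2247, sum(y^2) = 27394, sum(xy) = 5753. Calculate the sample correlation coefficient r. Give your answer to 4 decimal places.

S_xy = nΣxy − ΣxΣy = 14·5753 − 157·548 = 80542 − 86036 = -5494
S_xx = nΣx² − (Σx)² = 14·2247 − 157² = 31458 − 24649 = 6809
S_yy = nΣy² − (Σy)² = 14·27394 − 548² = 383516 − 300304 = 83212
r = S_xy / √(S_xx·S_yy) = -5494 / √(6809·83212) = -5494 / √566590508 = -5494 / 23803.1617 = -0.2308

-0.2308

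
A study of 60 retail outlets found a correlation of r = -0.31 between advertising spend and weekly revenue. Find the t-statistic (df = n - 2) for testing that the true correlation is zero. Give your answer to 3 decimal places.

t = r·√(n−2) / √(1−r²) with r = -0.31, n = 60
  = -0.31·√58 / √(1 − 0.0961)
  = -0.31·7.615773 / 0.950737
  = -2.360890 / 0.950737 = -2.483

-2.483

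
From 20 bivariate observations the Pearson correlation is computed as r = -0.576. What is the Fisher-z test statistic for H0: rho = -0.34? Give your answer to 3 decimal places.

z_r = atanh(-0.576) = -0.656456,  z_0 = atanh(-0.34) = -0.354093
SE = 1/√(n−3) = 1/√17 = 0.242536
z = (z_r − z_0)/SE = (-0.656456 − (-0.354093)) / 0.242536 = -0.302363 / 0.242536 = -1.247

-1.247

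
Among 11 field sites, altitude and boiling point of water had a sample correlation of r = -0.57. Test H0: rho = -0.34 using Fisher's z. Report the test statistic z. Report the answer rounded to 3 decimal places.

-0.830

Fisher z: atanh(-0.57) = -0.647523, atanh(-0.34) = -0.354093
z = (z_r − z_0)·√(n−3) = (-0.647523 − (-0.354093))·√8 = -0.293430 · 2.828427 = -0.830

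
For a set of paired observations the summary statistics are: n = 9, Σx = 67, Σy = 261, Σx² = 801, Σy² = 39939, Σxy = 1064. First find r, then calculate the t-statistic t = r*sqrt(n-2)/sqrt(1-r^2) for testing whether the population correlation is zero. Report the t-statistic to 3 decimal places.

S_xy = nΣxy − ΣxΣy = 9·1064 − 67·261 = 9576 − 17487 = -7911
S_xx = nΣx² − (Σx)² = 9·801 − 67² = 7209 − 4489 = 2720
S_yy = nΣy² − (Σy)² = 9·39939 − 261² = 359451 − 68121 = 291330
r = S_xy / √(S_xx·S_yy) = -7911 / √(2720·291330) = -7911 / √792417600 = -7911 / 28149.9130 = -0.2810
t = r·√(n−2)/√(1−r²) = -0.2810·√7 / √(1−0.078961) = -0.743456 / 0.959708 = -0.775

-0.775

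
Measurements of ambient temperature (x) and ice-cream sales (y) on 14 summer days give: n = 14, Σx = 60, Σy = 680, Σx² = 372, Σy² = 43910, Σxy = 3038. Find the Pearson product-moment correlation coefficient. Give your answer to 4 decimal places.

Numerator: nΣxy − (Σx)(Σy) = 14·3038 − (60)(680) = 1732
Denominator: √[(nΣx²−(Σx)²)(nΣy²−(Σy)²)]
  nΣx²−(Σx)² = 14·372 − 3600 = 1608;  nΣy²−(Σy)² = 14·43910 − 462400 = 152340
  √(1608·152340) = √244962720 = 15651.2849
r = 1732 / 15651.2849 = 0.1107

0.1107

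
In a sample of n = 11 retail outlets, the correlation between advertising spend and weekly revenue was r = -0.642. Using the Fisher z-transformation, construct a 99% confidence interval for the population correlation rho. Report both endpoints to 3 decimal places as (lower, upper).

z_r = atanh(-0.642) = -0.761569;  SE = 1/√(n−3) = 1/√8 = 0.353553
z-limits: -0.761569 ± 2.576·0.353553 = -0.761569 ± 0.910753 = [-1.672322, 0.149184]
ρ-limits: (tanh -1.672322, tanh 0.149184) = (-0.932, 0.148)

(-0.932, 0.148)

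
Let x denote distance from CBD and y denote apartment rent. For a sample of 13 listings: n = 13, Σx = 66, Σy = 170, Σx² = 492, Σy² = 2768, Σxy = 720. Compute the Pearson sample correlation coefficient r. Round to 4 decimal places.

Numerator: nΣxy − (Σx)(Σy) = 13·720 − (66)(170) = -1860
Denominator: √[(nΣx²−(Σx)²)(nΣy²−(Σy)²)]
  nΣx²−(Σx)² = 13·492 − 4356 = 2040;  nΣy²−(Σy)² = 13·2768 − 28900 = 7084
  √(2040·7084) = √14451360 = 3801.4944
r = -1860 / 3801.4944 = -0.4893

-0.4893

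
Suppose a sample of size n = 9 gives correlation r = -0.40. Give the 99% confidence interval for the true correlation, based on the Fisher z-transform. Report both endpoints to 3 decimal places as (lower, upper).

(-0.901, 0.557)

z_r = atanh(-0.40) = -0.423649;  SE = 1/√(n−3) = 1/√6 = 0.408248
z-limits: -0.423649 ± 2.576·0.408248 = -0.423649 ± 1.051647 = [-1.475296, 0.627998]
ρ-limits: (tanh -1.475296, tanh 0.627998) = (-0.901, 0.557)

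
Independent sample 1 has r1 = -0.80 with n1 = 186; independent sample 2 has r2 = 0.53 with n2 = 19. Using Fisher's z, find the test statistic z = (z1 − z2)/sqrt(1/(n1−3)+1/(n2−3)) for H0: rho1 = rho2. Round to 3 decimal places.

z1 = atanh(-0.80) = -1.098612,  z2 = atanh(0.53) = 0.590145
SE = √(1/(n1−3) + 1/(n2−3)) = √(1/183 + 1/16) = √(0.0054645 + 0.0625000) = √0.0679645 = 0.260700
z = (z1 − z2)/SE = (-1.098612 − 0.590145) / 0.260700 = -1.688757 / 0.260700 = -6.478

-6.478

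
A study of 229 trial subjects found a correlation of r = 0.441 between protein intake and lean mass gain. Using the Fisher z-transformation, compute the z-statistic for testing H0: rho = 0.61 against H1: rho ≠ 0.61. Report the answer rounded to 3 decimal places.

-3.540

Fisher z: atanh(0.441) = 0.473472, atanh(0.61) = 0.708921
z = (z_r − z_0)·√(n−3) = (0.473472 − 0.708921)·√226 = -0.235449 · 15.033296 = -3.540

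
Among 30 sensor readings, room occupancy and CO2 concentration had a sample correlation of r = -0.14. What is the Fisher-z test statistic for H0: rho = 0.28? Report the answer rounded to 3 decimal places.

-2.227

Fisher z: atanh(-0.14) = -0.140926, atanh(0.28) = 0.287682
z = (z_r − z_0)·√(n−3) = (-0.140926 − 0.287682)·√27 = -0.428608 · 5.196152 = -2.227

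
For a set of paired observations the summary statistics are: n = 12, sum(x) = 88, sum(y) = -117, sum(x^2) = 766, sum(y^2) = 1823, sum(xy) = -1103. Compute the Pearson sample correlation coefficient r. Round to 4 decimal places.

Numerator: nΣxy − (Σx)(Σy) = 12·(-1103) − (88)(-117) = -2940
Denominator: √[(nΣx²−(Σx)²)(nΣy²−(Σy)²)]
  nΣx²−(Σx)² = 12·766 − 7744 = 1448;  nΣy²−(Σy)² = 12·1823 − 13689 = 8187
  √(1448·8187) = √11854776 = 3443.0765
r = -2940 / 3443.0765 = -0.8539

-0.8539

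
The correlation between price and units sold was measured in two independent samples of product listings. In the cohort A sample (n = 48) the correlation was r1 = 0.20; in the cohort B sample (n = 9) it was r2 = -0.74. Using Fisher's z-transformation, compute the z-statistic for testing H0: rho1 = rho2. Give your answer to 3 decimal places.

2.653

Fisher z-transforms: z1 = atanh(0.20) = 0.202733, z2 = atanh(-0.74) = -0.950479; difference d = 1.153212
Var(d) = 1/45 + 1/6 = 0.0222222 + 0.1666667 = 0.1888889
z = d/√Var(d) = 1.153212 / √0.1888889 = 1.153212 / 0.434614 = 2.653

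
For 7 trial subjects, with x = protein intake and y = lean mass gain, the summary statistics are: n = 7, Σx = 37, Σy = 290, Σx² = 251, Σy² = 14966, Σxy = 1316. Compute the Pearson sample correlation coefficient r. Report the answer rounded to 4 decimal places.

-0.5361

S_xy = nΣxy − ΣxΣy = 7·1316 − 37·290 = 9212 − 10730 = -1518
S_xx = nΣx² − (Σx)² = 7·251 − 37² = 1757 − 1369 = 388
S_yy = nΣy² − (Σy)² = 7·14966 − 290² = 104762 − 84100 = 20662
r = S_xy / √(S_xx·S_yy) = -1518 / √(388·20662) = -1518 / √8016856 = -1518 / 2831.4053 = -0.5361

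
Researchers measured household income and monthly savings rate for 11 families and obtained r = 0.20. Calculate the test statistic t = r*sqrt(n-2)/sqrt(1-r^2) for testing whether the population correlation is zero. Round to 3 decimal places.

0.612

t = r·√(n−2) / √(1−r²) with r = 0.20, n = 11
  = 0.20·√9 / √(1 − 0.0400)
  = 0.20·3.000000 / 0.979796
  = 0.600000 / 0.979796 = 0.612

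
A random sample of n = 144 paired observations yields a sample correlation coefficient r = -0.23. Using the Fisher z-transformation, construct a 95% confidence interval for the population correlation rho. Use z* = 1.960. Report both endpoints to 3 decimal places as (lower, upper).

Fisher z: z_r = atanh(r) = ½·ln((1+(-0.23))/(1−(-0.23))) = -0.234189
SE(z) = 1/√(n−3) = 1/√141 = 0.084215
95% ⇒ z* = 1.960; margin = 1.960·0.084215 = 0.165061
CI on z-scale: (-0.399250, -0.069128)
Back-transform: tanh(-0.399250) = -0.379307, tanh(-0.069128) = -0.069018

(-0.379, -0.069)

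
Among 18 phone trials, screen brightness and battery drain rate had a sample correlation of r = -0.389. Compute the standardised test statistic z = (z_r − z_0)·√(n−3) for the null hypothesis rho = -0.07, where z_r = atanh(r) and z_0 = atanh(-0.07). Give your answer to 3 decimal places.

-1.319

z_r = atanh(-0.389) = -0.410621,  z_0 = atanh(-0.07) = -0.070115
SE = 1/√(n−3) = 1/√15 = 0.258199
z = (z_r − z_0)/SE = (-0.410621 − (-0.070115)) / 0.258199 = -0.340506 / 0.258199 = -1.319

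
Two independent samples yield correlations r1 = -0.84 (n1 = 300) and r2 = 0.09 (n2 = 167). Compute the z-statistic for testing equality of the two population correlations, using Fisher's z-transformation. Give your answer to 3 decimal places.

-13.480

z1 = atanh(-0.84) = -1.221174,  z2 = atanh(0.09) = 0.090244
SE = √(1/(n1−3) + 1/(n2−3)) = √(1/297 + 1/164) = √(0.0033670 + 0.0060976) = √0.0094646 = 0.097286
z = (z1 − z2)/SE = (-1.221174 − 0.090244) / 0.097286 = -1.311418 / 0.097286 = -13.480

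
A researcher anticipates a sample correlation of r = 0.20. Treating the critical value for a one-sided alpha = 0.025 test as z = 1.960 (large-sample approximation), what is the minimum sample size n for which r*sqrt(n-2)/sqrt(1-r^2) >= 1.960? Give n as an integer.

r√(n−2)/√(1−r²) ≥ 1.960  ⇔  n−2 ≥ (1.960)²·(1−r²)/r²
(1−r²)/r² = (1−0.0400)/0.0400 = 24.0000
n ≥ 2 + 3.8416·24.0000 = 2 + 92.1984 = 94.1984
⌈94.1984⌉ = 95

95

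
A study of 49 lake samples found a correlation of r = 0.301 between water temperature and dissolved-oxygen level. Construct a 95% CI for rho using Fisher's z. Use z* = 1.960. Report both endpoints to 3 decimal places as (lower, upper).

(0.022, 0.537)

z_r = atanh(0.301) = 0.310619;  SE = 1/√(n−3) = 1/√46 = 0.147442
z-limits: 0.310619 ± 1.960·0.147442 = 0.310619 ± 0.288986 = [0.021633, 0.599605]
ρ-limits: (tanh 0.021633, tanh 0.599605) = (0.022, 0.537)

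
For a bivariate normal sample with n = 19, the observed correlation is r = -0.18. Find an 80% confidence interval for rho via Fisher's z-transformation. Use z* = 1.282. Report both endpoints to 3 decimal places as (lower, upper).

(-0.464, 0.138)

Fisher z: z_r = atanh(r) = ½·ln((1+(-0.18))/(1−(-0.18))) = -0.181983
SE(z) = 1/√(n−3) = 1/√16 = 0.250000
80% ⇒ z* = 1.282; margin = 1.282·0.250000 = 0.320500
CI on z-scale: (-0.502483, 0.138517)
Back-transform: tanh(-0.502483) = -0.464068, tanh(0.138517) = 0.137638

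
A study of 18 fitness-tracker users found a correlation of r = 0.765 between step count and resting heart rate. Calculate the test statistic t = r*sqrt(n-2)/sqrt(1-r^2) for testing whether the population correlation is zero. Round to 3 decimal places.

4.751

1 − r² = 1 − 0.585225 = 0.414775;  √(1−r²) = 0.644030
√(n−2) = √16 = 4.000000
t = r·√(n−2)/√(1−r²) = 0.765 · 4.000000 / 0.644030 = 4.751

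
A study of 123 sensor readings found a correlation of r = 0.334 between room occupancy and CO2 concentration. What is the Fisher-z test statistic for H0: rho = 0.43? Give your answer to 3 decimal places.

z_r = atanh(0.334) = 0.347324,  z_0 = atanh(0.43) = 0.459897
SE = 1/√(n−3) = 1/√120 = 0.091287
z = (z_r − z_0)/SE = (0.347324 − 0.459897) / 0.091287 = -0.112573 / 0.091287 = -1.233

-1.233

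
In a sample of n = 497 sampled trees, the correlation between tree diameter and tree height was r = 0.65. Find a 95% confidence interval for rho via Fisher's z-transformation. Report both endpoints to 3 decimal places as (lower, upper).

z_r = atanh(0.65) = 0.775299;  SE = 1/√(n−3) = 1/√494 = 0.044992
z-limits: 0.775299 ± 1.960·0.044992 = 0.775299 ± 0.088184 = [0.687115, 0.863483]
ρ-limits: (tanh 0.687115, tanh 0.863483) = (0.596, 0.698)

(0.596, 0.698)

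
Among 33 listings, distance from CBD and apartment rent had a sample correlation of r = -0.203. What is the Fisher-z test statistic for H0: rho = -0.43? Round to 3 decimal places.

1.391

z_r = atanh(-0.203) = -0.205860,  z_0 = atanh(-0.43) = -0.459897
SE = 1/√(n−3) = 1/√30 = 0.182574
z = (z_r − z_0)/SE = (-0.205860 − (-0.459897)) / 0.182574 = 0.254037 / 0.182574 = 1.391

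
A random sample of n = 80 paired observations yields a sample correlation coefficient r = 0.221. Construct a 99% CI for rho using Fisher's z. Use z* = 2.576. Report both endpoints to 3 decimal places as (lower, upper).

(-0.069, 0.476)

Fisher z: z_r = atanh(r) = ½·ln((1+0.221)/(1−0.221)) = 0.224707
SE(z) = 1/√(n−3) = 1/√77 = 0.113961
99% ⇒ z* = 2.576; margin = 2.576·0.113961 = 0.293564
CI on z-scale: (-0.068857, 0.518271)
Back-transform: tanh(-0.068857) = -0.068748, tanh(0.518271) = 0.476364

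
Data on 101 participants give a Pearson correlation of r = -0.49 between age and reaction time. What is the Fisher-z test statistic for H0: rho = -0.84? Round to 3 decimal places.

Fisher z: atanh(-0.49) = -0.536060, atanh(-0.84) = -1.221174
z = (z_r − z_0)·√(n−3) = (-0.536060 − (-1.221174))·√98 = 0.685114 · 9.899495 = 6.782

6.782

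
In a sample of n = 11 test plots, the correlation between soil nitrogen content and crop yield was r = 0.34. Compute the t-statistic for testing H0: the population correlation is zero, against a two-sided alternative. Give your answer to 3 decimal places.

1.085

1 − r² = 1 − 0.1156 = 0.8844;  √(1−r²) = 0.940425
√(n−2) = √9 = 3.000000
t = r·√(n−2)/√(1−r²) = 0.34 · 3.000000 / 0.940425 = 1.085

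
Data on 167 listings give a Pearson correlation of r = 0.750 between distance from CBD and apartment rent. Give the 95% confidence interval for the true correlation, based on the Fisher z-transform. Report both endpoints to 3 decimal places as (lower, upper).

Fisher z: z_r = atanh(r) = ½·ln((1+0.750)/(1−0.750)) = 0.972955
SE(z) = 1/√(n−3) = 1/√164 = 0.078087
95% ⇒ z* = 1.960; margin = 1.960·0.078087 = 0.153051
CI on z-scale: (0.819904, 1.126006)
Back-transform: tanh(0.819904) = 0.675018, tanh(1.126006) = 0.809648

(0.675, 0.810)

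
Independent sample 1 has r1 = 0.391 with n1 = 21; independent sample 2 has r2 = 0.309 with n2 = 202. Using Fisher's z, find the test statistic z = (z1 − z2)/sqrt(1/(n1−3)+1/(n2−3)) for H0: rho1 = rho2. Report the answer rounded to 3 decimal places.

Fisher z-transforms: z1 = atanh(0.391) = 0.412980, z2 = atanh(0.309) = 0.319439; difference d = 0.093541
Var(d) = 1/18 + 1/199 = 0.0555556 + 0.0050251 = 0.0605807
z = d/√Var(d) = 0.093541 / √0.0605807 = 0.093541 / 0.246131 = 0.380

0.380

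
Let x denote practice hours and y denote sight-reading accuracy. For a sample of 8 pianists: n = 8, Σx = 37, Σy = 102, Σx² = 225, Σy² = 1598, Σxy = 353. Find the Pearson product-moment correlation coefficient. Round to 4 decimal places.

S_xy = nΣxy − ΣxΣy = 8·353 − 37·102 = 2824 − 3774 = -950
S_xx = nΣx² − (Σx)² = 8·225 − 37² = 1800 − 1369 = 431
S_yy = nΣy² − (Σy)² = 8·1598 − 102² = 12784 − 10404 = 2380
r = S_xy / √(S_xx·S_yy) = -950 / √(431·2380) = -950 / √1025780 = -950 / 1012.8080 = -0.9380

-0.9380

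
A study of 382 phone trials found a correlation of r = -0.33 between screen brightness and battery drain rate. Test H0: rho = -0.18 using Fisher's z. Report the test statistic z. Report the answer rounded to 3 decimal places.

Fisher z: atanh(-0.33) = -0.342828, atanh(-0.18) = -0.181983
z = (z_r − z_0)·√(n−3) = (-0.342828 − (-0.181983))·√379 = -0.160845 · 19.467922 = -3.131

-3.131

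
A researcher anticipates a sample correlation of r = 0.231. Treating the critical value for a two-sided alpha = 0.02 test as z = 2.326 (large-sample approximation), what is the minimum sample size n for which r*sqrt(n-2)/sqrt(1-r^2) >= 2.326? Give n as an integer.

98

Need r·√(n−2)/√(1−r²) ≥ 2.326
√(n−2) ≥ 2.326·√(1−0.053361) / 0.231 = 2.326·0.972954 / 0.231 = 9.7969
n−2 ≥ 95.9792  ⇒  n ≥ 97.9792
Smallest integer n = 98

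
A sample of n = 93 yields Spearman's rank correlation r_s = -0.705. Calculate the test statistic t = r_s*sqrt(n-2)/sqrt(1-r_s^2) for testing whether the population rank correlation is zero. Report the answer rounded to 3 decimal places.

t = r_s·√(n−2) / √(1−r_s²) with r_s = -0.705, n = 93
  = -0.705·√91 / √(1 − 0.497025)
  = -0.705·9.539392 / 0.709207
  = -6.725271 / 0.709207 = -9.483

-9.483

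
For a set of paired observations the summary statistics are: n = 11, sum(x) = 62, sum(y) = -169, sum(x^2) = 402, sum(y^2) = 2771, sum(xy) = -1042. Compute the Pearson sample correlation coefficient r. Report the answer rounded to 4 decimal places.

S_xy = nΣxy − ΣxΣy = 11·(-1042) − 62·(-169) = -11462 − (-10478) = -984
S_xx = nΣx² − (Σx)² = 11·402 − 62² = 4422 − 3844 = 578
S_yy = nΣy² − (Σy)² = 11·2771 − (-169)² = 30481 − 28561 = 1920
r = S_xy / √(S_xx·S_yy) = -984 / √(578·1920) = -984 / √1109760 = -984 / 1053.4515 = -0.9341

-0.9341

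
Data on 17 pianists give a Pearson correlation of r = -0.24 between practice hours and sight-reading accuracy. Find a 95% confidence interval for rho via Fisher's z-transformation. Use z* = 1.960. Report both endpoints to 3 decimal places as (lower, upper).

z_r = atanh(-0.24) = -0.244774;  SE = 1/√(n−3) = 1/√14 = 0.267261
z-limits: -0.244774 ± 1.960·0.267261 = -0.244774 ± 0.523832 = [-0.768606, 0.279058]
ρ-limits: (tanh -0.768606, tanh 0.279058) = (-0.646, 0.272)

(-0.646, 0.272)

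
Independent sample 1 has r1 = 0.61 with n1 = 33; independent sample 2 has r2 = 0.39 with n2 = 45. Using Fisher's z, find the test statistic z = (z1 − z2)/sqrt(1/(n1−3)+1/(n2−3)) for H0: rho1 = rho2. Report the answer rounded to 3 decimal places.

z1 = atanh(0.61) = 0.708921,  z2 = atanh(0.39) = 0.411800
SE = √(1/(n1−3) + 1/(n2−3)) = √(1/30 + 1/42) = √(0.0333333 + 0.0238095) = √0.0571428 = 0.239046
z = (z1 − z2)/SE = (0.708921 − 0.411800) / 0.239046 = 0.297121 / 0.239046 = 1.243

1.243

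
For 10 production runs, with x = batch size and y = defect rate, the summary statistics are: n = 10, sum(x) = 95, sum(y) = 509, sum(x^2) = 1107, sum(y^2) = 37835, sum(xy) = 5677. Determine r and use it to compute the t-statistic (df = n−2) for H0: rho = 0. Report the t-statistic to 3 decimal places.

1.809

S_xy = nΣxy − ΣxΣy = 10·5677 − 95·509 = 56770 − 48355 = 8415
S_xx = nΣx² − (Σx)² = 10·1107 − 95² = 11070 − 9025 = 2045
S_yy = nΣy² − (Σy)² = 10·37835 − 509² = 378350 − 259081 = 119269
r = S_xy / √(S_xx·S_yy) = 8415 / √(2045·119269) = 8415 / √243905105 = 8415 / 15617.4615 = 0.5388
t = r·√(n−2)/√(1−r²) = 0.5388·√8 / √(1−0.290305) = 1.523957 / 0.842434 = 1.809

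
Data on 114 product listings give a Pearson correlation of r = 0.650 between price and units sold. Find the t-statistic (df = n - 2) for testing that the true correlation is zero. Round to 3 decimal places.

t = r·√(n−2) / √(1−r²) with r = 0.650, n = 114
  = 0.650·√112 / √(1 − 0.422500)
  = 0.650·10.583005 / 0.759934
  = 6.878953 / 0.759934 = 9.052

9.052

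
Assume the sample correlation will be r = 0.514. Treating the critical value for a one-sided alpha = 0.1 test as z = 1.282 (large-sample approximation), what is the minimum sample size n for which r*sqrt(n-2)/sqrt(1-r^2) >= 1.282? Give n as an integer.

Need r·√(n−2)/√(1−r²) ≥ 1.282
√(n−2) ≥ 1.282·√(1−0.264196) / 0.514 = 1.282·0.857790 / 0.514 = 2.1395
n−2 ≥ 4.5775  ⇒  n ≥ 6.5775
Smallest integer n = 7

7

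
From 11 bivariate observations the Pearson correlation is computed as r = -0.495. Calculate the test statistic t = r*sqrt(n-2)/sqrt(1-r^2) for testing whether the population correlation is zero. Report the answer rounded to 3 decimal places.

t = r·√(n−2) / √(1−r²) with r = -0.495, n = 11
  = -0.495·√9 / √(1 − 0.245025)
  = -0.495·3.000000 / 0.868893
  = -1.485000 / 0.868893 = -1.709

-1.709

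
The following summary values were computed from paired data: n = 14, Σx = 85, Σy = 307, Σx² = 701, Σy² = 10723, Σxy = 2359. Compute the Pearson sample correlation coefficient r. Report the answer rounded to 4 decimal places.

Numerator: nΣxy − (Σx)(Σy) = 14·2359 − (85)(307) = 6931
Denominator: √[(nΣx²−(Σx)²)(nΣy²−(Σy)²)]
  nΣx²−(Σx)² = 14·701 − 7225 = 2589;  nΣy²−(Σy)² = 14·10723 − 94249 = 55873
  √(2589·55873) = √144655197 = 12027.2689
r = 6931 / 12027.2689 = 0.5763

0.5763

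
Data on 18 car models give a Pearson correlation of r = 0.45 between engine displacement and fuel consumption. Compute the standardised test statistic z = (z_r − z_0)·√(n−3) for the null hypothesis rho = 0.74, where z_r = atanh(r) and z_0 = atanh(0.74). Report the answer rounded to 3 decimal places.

Fisher z: atanh(0.45) = 0.484700, atanh(0.74) = 0.950479
z = (z_r − z_0)·√(n−3) = (0.484700 − 0.950479)·√15 = -0.465779 · 3.872983 = -1.804

-1.804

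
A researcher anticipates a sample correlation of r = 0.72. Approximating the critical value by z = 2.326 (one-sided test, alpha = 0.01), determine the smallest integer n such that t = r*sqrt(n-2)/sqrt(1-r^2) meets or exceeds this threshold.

r√(n−2)/√(1−r²) ≥ 2.326  ⇔  n−2 ≥ (2.326)²·(1−r²)/r²
(1−r²)/r² = (1−0.5184)/0.5184 = 0.9290
n ≥ 2 + 5.410276·0.9290 = 2 + 5.0261 = 7.0261
⌈7.0261⌉ = 8

8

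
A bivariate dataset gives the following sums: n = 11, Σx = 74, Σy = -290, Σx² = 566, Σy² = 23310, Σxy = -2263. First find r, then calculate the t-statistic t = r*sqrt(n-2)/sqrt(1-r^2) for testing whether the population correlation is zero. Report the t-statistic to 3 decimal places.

-0.950

S_xy = nΣxy − ΣxΣy = 11·(-2263) − 74·(-290) = -24893 − (-21460) = -3433
S_xx = nΣx² − (Σx)² = 11·566 − 74² = 6226 − 5476 = 750
S_yy = nΣy² − (Σy)² = 11·23310 − (-290)² = 256410 − 84100 = 172310
r = S_xy / √(S_xx·S_yy) = -3433 / √(750·172310) = -3433 / √129232500 = -3433 / 11368.0473 = -0.3020
t = r·√(n−2)/√(1−r²) = -0.3020·√9 / √(1−0.091204) = -0.906000 / 0.953308 = -0.950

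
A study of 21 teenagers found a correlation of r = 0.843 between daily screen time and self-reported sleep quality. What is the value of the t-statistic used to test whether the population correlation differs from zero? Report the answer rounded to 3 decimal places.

1 − r² = 1 − 0.710649 = 0.289351;  √(1−r²) = 0.537914
√(n−2) = √19 = 4.358899
t = r·√(n−2)/√(1−r²) = 0.843 · 4.358899 / 0.537914 = 6.831

6.831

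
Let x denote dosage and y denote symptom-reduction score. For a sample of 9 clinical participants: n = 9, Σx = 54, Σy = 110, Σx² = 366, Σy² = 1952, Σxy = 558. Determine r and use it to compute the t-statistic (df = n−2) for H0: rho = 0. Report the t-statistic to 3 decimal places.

-2.195

Numerator: nΣxy − (Σx)(Σy) = 9·558 − (54)(110) = -918
Denominator: √[(nΣx²−(Σx)²)(nΣy²−(Σy)²)]
  nΣx²−(Σx)² = 9·366 − 2916 = 378;  nΣy²−(Σy)² = 9·1952 − 12100 = 5468
  √(378·5468) = √2066904 = 1437.6731
r = -918 / 1437.6731 = -0.6385
t = r·√(n−2)/√(1−r²) = -0.6385·√7 / √(1−0.407682) = -1.689312 / 0.769622 = -2.195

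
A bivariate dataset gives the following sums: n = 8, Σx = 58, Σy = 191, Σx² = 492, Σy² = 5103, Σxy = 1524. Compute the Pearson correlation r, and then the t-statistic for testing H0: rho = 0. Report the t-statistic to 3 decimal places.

S_xy = nΣxy − ΣxΣy = 8·1524 − 58·191 = 12192 − 11078 = 1114
S_xx = nΣx² − (Σx)² = 8·492 − 58² = 3936 − 3364 = 572
S_yy = nΣy² − (Σy)² = 8·5103 − 191² = 40824 − 36481 = 4343
r = S_xy / √(S_xx·S_yy) = 1114 / √(572·4343) = 1114 / √2484196 = 1114 / 1576.1332 = 0.7068
t = r·√(n−2)/√(1−r²) = 0.7068·√6 / √(1−0.499566) = 1.731299 / 0.707414 = 2.447

2.447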